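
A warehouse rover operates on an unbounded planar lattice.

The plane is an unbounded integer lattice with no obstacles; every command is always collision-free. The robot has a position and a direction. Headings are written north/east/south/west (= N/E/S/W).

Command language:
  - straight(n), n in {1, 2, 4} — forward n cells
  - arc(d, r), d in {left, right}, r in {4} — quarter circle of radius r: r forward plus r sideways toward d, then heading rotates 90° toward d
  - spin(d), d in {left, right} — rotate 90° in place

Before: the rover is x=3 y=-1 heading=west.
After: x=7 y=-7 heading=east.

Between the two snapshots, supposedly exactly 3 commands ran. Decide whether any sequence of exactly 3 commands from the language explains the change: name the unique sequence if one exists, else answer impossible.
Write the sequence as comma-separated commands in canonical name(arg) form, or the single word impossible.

spin(left), straight(2), arc(left, 4)

key: position moved to (7,-7) AND the heading swung to E — translation plus rotation needed
begin: x=3 y=-1 heading=west
step 1 (spin(left)): x=3 y=-1 heading=south
step 2 (straight(2)): x=3 y=-3 heading=south
step 3 (arc(left, 4)): x=7 y=-7 heading=east
no rival 3-sequence matches.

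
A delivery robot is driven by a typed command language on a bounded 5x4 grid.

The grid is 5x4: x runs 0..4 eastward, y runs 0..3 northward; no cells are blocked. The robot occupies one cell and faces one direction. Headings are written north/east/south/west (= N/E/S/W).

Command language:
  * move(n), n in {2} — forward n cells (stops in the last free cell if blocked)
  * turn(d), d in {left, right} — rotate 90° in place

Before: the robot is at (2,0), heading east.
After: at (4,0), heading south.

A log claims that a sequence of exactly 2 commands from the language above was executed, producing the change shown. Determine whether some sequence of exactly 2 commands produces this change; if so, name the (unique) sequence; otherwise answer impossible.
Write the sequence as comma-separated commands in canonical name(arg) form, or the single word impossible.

move(2), turn(right)

key: order matters: swapping move(2) and turn(right) lands elsewhere
from: at (2,0), heading east
t=1 move(2) ⇒ at (4,0), heading east
t=2 turn(right) ⇒ at (4,0), heading south
no other 2-command option fits: unique.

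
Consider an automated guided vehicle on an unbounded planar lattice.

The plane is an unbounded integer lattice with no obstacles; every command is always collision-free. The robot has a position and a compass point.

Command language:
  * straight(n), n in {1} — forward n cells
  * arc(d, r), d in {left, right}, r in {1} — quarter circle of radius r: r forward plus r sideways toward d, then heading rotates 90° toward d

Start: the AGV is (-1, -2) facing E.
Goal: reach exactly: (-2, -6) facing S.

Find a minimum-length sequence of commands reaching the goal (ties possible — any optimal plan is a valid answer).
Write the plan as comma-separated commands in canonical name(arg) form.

arc(right, 1), straight(1), arc(right, 1), arc(left, 1)

from: (-1, -2) facing E
1. arc(right, 1) → (0, -3) facing S
2. straight(1) → (0, -4) facing S
3. arc(right, 1) → (-1, -5) facing W
4. arc(left, 1) → (-2, -6) facing S
minimal: 4 command(s), checked below 4.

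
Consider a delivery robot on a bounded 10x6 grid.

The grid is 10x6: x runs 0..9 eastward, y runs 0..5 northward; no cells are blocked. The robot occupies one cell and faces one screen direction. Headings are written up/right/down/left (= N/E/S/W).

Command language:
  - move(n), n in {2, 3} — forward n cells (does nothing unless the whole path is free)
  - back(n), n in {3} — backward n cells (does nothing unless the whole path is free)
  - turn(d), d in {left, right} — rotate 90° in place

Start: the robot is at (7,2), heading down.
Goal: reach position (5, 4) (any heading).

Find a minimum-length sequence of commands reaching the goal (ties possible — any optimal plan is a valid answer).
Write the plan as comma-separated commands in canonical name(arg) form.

start: at (7,2), heading down
t=1 turn(right) ⇒ at (7,2), heading left
t=2 move(2) ⇒ at (5,2), heading left
t=3 turn(right) ⇒ at (5,2), heading up
t=4 move(2) ⇒ at (5,4), heading up
no 3-step plan works, so 4 is optimal.

turn(right), move(2), turn(right), move(2)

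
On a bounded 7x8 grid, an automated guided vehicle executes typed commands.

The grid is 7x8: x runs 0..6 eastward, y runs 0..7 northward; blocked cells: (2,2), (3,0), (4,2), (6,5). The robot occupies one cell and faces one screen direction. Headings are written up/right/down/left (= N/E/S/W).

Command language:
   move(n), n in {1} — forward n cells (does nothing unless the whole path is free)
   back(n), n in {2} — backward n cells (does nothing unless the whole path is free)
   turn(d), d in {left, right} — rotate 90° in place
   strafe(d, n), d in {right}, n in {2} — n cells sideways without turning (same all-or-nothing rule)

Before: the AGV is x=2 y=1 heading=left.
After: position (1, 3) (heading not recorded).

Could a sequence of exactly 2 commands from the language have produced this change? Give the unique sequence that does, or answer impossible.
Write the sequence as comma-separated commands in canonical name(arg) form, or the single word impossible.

move(1), strafe(right, 2)

key: running strafe(right, 2) before move(1) would end elsewhere — order is forced
from: x=2 y=1 heading=left
t=1 move(1) ⇒ x=1 y=1 heading=left
t=2 strafe(right, 2) ⇒ x=1 y=3 heading=left
no other 2-command option fits: unique.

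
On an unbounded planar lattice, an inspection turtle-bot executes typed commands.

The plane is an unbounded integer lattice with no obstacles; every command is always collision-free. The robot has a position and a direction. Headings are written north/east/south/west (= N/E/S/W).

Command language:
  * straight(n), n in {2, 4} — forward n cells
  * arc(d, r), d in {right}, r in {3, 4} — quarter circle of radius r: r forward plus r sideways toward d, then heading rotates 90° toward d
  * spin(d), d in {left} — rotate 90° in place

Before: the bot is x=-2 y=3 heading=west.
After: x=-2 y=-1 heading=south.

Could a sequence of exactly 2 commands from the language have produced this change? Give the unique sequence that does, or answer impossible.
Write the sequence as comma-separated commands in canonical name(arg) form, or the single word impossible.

spin(left), straight(4)

key: cell and facing (now S) both changed — the 2 commands mix motion and turning
initial: x=-2 y=3 heading=west
step 1 (spin(left)): x=-2 y=3 heading=south
step 2 (straight(4)): x=-2 y=-1 heading=south
uniquely the one of 25 2-step routes that fits.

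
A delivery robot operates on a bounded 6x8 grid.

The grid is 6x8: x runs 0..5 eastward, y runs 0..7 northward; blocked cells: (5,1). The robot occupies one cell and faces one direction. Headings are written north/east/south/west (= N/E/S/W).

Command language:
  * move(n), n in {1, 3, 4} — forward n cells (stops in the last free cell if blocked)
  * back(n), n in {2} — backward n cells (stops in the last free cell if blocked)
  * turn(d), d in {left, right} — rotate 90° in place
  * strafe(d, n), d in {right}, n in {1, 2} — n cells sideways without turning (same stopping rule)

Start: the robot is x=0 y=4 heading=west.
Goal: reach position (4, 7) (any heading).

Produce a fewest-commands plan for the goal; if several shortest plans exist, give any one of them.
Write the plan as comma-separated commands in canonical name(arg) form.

begin: x=0 y=4 heading=west
step 1 (back(2)): x=2 y=4 heading=west
step 2 (back(2)): x=4 y=4 heading=west
step 3 (strafe(right, 2)): x=4 y=6 heading=west
step 4 (strafe(right, 2)): x=4 y=7 heading=west
shorter routes all fall short; 4 is best.

back(2), back(2), strafe(right, 2), strafe(right, 2)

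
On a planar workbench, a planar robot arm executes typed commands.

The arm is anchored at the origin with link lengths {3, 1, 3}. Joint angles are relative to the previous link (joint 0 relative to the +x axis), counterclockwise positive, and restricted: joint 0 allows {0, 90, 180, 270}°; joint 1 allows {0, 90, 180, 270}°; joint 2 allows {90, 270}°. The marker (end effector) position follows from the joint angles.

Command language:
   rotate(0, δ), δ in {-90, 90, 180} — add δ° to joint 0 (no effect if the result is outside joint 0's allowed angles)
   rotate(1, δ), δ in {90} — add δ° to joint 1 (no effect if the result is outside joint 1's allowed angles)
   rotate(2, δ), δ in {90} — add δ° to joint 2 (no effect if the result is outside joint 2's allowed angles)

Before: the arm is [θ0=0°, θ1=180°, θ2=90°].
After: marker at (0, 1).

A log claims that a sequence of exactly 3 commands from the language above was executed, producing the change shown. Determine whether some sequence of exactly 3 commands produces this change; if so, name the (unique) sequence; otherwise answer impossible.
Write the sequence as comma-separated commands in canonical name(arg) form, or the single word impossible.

initial: [θ0=0°, θ1=180°, θ2=90°]
[1] after rotate(1, 90): [θ0=0°, θ1=270°, θ2=90°]
[2] after rotate(1, 90): [θ0=0°, θ1=0°, θ2=90°]
[3] after rotate(1, 90): [θ0=0°, θ1=90°, θ2=90°]
uniquely the one of 125 3-step routes that fits.

rotate(1, 90), rotate(1, 90), rotate(1, 90)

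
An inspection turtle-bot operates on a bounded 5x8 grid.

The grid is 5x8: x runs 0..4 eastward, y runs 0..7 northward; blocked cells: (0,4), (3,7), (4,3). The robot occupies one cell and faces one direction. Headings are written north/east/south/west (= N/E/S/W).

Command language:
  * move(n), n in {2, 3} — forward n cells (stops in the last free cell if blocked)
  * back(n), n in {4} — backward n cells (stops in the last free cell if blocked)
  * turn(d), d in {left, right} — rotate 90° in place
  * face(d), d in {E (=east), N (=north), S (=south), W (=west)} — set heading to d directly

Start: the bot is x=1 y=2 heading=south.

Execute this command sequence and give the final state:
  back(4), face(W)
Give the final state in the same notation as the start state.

x=1 y=6 heading=west

initial: x=1 y=2 heading=south
1. back(4) → x=1 y=6 heading=south
2. face(W) → x=1 y=6 heading=west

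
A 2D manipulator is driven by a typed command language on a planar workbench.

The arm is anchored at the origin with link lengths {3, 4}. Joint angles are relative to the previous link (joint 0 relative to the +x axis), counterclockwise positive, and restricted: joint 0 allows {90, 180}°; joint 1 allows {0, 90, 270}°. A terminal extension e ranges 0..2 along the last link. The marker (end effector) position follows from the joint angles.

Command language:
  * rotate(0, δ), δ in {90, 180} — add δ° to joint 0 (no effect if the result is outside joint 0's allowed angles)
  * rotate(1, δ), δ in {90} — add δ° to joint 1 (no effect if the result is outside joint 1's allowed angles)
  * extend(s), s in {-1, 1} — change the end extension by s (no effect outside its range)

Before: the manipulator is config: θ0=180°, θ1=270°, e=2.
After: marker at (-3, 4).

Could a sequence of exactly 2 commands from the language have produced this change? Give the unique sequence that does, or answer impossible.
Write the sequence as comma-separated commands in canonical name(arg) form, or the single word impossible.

start: config: θ0=180°, θ1=270°, e=2
[1] after extend(-1): config: θ0=180°, θ1=270°, e=1
[2] after extend(-1): config: θ0=180°, θ1=270°, e=0
uniquely the one of 25 2-step routes that fits.

extend(-1), extend(-1)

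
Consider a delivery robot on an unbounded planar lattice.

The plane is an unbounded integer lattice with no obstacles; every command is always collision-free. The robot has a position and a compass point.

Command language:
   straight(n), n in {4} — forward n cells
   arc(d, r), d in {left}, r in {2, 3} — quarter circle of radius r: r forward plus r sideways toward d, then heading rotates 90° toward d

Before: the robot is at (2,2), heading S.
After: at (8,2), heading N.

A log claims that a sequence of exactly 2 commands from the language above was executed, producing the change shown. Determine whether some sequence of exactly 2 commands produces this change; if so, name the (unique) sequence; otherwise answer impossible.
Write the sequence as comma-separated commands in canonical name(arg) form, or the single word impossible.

key: position moved to (8,2) AND the heading swung to N — translation plus rotation needed
initial: at (2,2), heading S
[1] after arc(left, 3): at (5,-1), heading E
[2] after arc(left, 3): at (8,2), heading N
uniquely the one of 9 2-step routes that fits.

arc(left, 3), arc(left, 3)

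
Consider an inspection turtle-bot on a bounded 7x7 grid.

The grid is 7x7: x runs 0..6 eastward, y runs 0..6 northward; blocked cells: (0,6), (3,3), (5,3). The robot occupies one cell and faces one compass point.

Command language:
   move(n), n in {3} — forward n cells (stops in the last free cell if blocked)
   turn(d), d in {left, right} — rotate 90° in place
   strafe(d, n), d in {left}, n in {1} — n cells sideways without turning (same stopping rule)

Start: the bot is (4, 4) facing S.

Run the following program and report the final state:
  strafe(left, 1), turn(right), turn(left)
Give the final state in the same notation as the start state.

(5, 4) facing S

from: (4, 4) facing S
1. strafe(left, 1) → (5, 4) facing S
2. turn(right) → (5, 4) facing W
3. turn(left) → (5, 4) facing S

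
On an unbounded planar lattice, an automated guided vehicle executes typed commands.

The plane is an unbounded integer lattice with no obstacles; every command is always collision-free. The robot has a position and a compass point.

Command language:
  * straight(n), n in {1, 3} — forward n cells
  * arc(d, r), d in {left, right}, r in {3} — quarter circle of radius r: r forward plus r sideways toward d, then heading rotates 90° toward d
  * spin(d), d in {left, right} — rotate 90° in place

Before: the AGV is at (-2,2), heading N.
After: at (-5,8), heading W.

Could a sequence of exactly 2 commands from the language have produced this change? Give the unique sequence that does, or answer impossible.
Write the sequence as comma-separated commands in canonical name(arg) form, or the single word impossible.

key: running arc(left, 3) before straight(3) would end elsewhere — order is forced
t0: at (-2,2), heading N
[1] after straight(3): at (-2,5), heading N
[2] after arc(left, 3): at (-5,8), heading W
all 36 alternatives checked — unique.

straight(3), arc(left, 3)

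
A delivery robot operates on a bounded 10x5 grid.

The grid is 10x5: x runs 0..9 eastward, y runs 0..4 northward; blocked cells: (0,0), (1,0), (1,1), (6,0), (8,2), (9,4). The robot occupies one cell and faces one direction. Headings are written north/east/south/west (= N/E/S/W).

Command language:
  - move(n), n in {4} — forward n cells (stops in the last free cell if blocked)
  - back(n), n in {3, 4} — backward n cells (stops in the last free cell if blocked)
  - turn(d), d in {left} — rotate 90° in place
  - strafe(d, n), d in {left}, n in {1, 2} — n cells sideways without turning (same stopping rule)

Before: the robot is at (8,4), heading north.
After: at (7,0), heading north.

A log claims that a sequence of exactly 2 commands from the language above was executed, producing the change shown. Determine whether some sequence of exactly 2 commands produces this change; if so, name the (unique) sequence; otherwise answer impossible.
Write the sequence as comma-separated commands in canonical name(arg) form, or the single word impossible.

strafe(left, 1), back(4)

key: still facing N at the end — nothing in the sequence rotates
begin: at (8,4), heading north
1. strafe(left, 1) → at (7,4), heading north
2. back(4) → at (7,0), heading north
no rival 2-sequence matches.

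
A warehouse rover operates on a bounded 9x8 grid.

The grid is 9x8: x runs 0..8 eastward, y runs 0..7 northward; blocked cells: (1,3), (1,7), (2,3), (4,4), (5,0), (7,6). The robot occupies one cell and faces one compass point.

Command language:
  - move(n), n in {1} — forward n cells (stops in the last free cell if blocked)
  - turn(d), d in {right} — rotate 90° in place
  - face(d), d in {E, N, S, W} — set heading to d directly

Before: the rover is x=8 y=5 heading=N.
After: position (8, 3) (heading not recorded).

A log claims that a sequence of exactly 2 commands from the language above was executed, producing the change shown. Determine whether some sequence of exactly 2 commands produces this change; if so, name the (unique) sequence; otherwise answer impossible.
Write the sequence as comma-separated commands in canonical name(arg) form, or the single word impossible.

every 2-command combo misses the target.

impossible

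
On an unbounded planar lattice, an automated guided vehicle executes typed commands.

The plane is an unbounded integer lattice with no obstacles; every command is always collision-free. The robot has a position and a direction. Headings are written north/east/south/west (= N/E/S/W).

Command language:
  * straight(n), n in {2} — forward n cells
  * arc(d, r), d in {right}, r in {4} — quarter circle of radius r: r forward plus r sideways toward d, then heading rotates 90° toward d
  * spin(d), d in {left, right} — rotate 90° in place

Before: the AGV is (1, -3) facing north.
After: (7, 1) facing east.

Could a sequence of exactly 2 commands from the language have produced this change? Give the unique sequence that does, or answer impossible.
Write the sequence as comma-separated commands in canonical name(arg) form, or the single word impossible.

key: order matters: swapping arc(right, 4) and straight(2) lands elsewhere
begin: (1, -3) facing north
t=1 arc(right, 4) ⇒ (5, 1) facing east
t=2 straight(2) ⇒ (7, 1) facing east
all 16 alternatives checked — unique.

arc(right, 4), straight(2)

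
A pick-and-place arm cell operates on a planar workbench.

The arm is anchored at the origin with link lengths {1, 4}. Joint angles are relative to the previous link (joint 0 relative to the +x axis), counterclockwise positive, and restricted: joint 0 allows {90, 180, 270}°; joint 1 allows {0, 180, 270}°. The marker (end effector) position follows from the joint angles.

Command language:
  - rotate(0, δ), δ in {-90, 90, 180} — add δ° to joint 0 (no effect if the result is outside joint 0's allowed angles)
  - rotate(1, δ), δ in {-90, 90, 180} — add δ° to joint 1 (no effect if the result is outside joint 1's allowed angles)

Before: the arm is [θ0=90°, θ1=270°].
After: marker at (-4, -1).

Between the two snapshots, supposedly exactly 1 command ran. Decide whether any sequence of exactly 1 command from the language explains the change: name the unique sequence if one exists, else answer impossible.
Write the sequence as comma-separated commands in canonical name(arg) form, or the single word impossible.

rotate(0, 180)

begin: [θ0=90°, θ1=270°]
step 1 (rotate(0, 180)): [θ0=270°, θ1=270°]
uniquely the one of 6 1-step routes that fits.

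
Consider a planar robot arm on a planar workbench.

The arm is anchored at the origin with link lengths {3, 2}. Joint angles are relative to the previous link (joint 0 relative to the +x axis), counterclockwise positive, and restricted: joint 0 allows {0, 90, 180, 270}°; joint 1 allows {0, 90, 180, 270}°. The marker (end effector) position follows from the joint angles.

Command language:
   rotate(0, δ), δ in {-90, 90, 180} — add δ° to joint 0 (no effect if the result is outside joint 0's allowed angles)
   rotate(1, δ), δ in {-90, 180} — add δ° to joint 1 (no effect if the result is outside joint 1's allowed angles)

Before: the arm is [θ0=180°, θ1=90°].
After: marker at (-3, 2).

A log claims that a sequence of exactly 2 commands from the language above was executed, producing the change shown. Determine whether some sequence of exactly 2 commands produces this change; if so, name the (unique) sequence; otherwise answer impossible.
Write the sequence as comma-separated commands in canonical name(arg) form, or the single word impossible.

start: [θ0=180°, θ1=90°]
t=1 rotate(1, -90) ⇒ [θ0=180°, θ1=0°]
t=2 rotate(1, -90) ⇒ [θ0=180°, θ1=270°]
uniquely the one of 25 2-step routes that fits.

rotate(1, -90), rotate(1, -90)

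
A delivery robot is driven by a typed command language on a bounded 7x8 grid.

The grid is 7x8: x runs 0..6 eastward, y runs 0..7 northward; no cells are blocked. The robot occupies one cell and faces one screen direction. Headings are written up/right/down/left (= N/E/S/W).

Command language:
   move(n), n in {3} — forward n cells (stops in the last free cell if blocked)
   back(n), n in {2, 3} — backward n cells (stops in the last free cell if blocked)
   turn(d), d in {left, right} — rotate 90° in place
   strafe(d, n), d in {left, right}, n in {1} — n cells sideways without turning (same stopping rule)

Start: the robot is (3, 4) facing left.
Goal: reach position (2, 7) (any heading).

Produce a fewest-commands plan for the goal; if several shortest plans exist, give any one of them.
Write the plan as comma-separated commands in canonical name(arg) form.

turn(right), move(3), strafe(left, 1)

t0: (3, 4) facing left
1. turn(right) → (3, 4) facing up
2. move(3) → (3, 7) facing up
3. strafe(left, 1) → (2, 7) facing up
no 2-step plan works, so 3 is optimal.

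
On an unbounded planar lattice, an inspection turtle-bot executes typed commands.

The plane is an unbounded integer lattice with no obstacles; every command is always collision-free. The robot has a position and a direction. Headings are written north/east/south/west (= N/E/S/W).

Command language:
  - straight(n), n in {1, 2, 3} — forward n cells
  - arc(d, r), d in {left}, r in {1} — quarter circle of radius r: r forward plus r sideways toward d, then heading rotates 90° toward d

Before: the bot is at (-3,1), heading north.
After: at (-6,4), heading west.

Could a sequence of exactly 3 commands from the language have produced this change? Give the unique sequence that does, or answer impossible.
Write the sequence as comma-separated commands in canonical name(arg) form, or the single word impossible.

key: position moved to (-6,4) AND the heading swung to W — translation plus rotation needed
begin: at (-3,1), heading north
[1] after straight(2): at (-3,3), heading north
[2] after arc(left, 1): at (-4,4), heading west
[3] after straight(2): at (-6,4), heading west
no other 3-command option fits: unique.

straight(2), arc(left, 1), straight(2)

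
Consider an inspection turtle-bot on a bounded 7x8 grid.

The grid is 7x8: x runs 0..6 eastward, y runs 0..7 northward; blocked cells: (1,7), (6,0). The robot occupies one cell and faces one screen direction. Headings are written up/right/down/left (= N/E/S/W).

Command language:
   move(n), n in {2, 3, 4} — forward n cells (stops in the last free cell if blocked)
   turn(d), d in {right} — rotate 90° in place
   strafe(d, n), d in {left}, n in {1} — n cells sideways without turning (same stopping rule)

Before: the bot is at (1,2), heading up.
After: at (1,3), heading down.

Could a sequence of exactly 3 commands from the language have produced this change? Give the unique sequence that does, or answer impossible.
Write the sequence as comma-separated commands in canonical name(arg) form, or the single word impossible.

turn(right), strafe(left, 1), turn(right)

key: position moved to (1,3) AND the heading swung to S — translation plus rotation needed
from: at (1,2), heading up
1. turn(right) → at (1,2), heading right
2. strafe(left, 1) → at (1,3), heading right
3. turn(right) → at (1,3), heading down
no other 3-command option fits: unique.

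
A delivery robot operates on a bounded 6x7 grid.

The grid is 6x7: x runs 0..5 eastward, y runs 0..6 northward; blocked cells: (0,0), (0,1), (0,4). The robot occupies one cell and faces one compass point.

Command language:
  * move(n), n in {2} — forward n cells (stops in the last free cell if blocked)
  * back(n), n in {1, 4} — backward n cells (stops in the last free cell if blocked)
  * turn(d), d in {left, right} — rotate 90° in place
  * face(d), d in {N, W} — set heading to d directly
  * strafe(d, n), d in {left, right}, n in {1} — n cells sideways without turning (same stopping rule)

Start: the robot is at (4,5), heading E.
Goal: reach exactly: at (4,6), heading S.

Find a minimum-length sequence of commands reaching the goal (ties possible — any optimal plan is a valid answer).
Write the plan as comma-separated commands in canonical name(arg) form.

begin: at (4,5), heading E
[1] after turn(right): at (4,5), heading S
[2] after back(4): at (4,6), heading S
shorter routes all fall short; 2 is best.

turn(right), back(4)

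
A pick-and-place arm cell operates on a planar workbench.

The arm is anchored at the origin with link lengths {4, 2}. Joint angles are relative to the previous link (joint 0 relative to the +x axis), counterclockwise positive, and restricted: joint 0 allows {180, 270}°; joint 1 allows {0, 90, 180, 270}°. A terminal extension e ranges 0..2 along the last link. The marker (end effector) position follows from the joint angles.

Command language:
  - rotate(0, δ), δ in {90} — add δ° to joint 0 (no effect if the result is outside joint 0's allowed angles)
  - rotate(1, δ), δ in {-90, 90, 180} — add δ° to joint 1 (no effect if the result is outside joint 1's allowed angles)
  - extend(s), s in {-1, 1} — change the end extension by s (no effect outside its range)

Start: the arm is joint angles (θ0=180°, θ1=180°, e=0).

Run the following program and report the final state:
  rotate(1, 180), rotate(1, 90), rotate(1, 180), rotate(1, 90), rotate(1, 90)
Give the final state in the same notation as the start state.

t0: joint angles (θ0=180°, θ1=180°, e=0)
step 1 (rotate(1, 180)): joint angles (θ0=180°, θ1=0°, e=0)
step 2 (rotate(1, 90)): joint angles (θ0=180°, θ1=90°, e=0)
step 3 (rotate(1, 180)): joint angles (θ0=180°, θ1=270°, e=0)
step 4 (rotate(1, 90)): joint angles (θ0=180°, θ1=0°, e=0)
step 5 (rotate(1, 90)): joint angles (θ0=180°, θ1=90°, e=0)

joint angles (θ0=180°, θ1=90°, e=0)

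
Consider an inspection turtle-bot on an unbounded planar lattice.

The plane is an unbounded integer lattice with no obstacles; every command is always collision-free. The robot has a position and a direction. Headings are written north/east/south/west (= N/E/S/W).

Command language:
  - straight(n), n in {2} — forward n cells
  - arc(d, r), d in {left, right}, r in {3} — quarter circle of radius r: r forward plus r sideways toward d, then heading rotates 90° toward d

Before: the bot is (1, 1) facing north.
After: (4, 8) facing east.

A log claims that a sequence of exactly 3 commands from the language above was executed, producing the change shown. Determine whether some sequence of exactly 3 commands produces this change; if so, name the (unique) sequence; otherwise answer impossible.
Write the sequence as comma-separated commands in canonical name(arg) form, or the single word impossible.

key: running arc(right, 3) before straight(2) would end elsewhere — order is forced
t0: (1, 1) facing north
1. straight(2) → (1, 3) facing north
2. straight(2) → (1, 5) facing north
3. arc(right, 3) → (4, 8) facing east
no other 3-command option fits: unique.

straight(2), straight(2), arc(right, 3)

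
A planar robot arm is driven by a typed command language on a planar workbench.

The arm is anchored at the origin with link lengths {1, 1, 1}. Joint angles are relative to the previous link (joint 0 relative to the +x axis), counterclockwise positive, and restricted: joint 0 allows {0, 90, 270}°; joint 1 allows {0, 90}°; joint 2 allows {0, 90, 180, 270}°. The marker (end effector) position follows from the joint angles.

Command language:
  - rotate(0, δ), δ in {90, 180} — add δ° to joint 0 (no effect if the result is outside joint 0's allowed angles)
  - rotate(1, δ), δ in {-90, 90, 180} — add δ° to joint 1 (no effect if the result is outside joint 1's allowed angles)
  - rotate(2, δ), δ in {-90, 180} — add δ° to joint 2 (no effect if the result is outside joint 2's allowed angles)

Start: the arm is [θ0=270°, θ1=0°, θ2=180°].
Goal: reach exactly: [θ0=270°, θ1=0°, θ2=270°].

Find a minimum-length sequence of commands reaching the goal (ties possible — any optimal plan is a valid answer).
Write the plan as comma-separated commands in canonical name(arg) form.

rotate(2, -90), rotate(2, 180)

start: [θ0=270°, θ1=0°, θ2=180°]
t=1 rotate(2, -90) ⇒ [θ0=270°, θ1=0°, θ2=90°]
t=2 rotate(2, 180) ⇒ [θ0=270°, θ1=0°, θ2=270°]
no 1-step plan works, so 2 is optimal.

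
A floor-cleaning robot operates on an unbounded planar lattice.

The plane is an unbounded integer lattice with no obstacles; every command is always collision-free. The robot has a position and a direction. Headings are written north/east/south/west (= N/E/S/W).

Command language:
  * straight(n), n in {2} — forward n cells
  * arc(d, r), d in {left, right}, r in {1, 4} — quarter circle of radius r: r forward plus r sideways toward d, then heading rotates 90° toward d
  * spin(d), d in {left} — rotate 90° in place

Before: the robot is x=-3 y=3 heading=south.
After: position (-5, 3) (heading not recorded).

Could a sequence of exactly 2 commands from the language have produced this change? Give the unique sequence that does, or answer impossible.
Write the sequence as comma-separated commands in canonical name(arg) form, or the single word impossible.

arc(right, 1), arc(right, 1)

from: x=-3 y=3 heading=south
step 1 (arc(right, 1)): x=-4 y=2 heading=west
step 2 (arc(right, 1)): x=-5 y=3 heading=north
no rival 2-sequence matches.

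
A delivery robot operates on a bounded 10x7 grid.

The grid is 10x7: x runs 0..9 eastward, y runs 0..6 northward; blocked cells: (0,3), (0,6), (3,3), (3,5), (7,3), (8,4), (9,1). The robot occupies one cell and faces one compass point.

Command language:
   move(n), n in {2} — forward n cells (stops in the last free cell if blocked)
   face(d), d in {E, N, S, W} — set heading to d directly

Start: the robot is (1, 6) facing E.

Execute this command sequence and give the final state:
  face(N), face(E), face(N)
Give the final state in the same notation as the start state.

t0: (1, 6) facing E
t=1 face(N) ⇒ (1, 6) facing N
t=2 face(E) ⇒ (1, 6) facing E
t=3 face(N) ⇒ (1, 6) facing N

(1, 6) facing N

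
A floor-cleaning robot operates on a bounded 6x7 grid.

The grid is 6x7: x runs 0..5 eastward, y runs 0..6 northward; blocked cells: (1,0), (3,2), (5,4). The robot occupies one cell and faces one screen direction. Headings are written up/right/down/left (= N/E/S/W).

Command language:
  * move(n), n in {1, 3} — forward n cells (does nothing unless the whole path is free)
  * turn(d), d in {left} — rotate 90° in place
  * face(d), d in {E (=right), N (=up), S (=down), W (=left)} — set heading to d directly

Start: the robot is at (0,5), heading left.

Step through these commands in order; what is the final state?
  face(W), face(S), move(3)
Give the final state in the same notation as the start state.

at (0,2), heading down

t0: at (0,5), heading left
[1] after face(W): at (0,5), heading left
[2] after face(S): at (0,5), heading down
[3] after move(3): at (0,2), heading down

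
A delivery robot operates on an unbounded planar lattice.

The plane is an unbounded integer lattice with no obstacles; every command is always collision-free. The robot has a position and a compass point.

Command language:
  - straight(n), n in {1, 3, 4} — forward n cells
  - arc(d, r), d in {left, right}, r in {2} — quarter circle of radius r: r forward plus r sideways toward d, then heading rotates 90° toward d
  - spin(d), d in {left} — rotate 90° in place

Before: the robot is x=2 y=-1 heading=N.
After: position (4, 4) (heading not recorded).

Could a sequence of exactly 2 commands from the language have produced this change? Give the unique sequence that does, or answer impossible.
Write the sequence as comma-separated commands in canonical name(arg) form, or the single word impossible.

key: running arc(right, 2) before straight(3) would end elsewhere — order is forced
start: x=2 y=-1 heading=N
1. straight(3) → x=2 y=2 heading=N
2. arc(right, 2) → x=4 y=4 heading=E
uniquely the one of 36 2-step routes that fits.

straight(3), arc(right, 2)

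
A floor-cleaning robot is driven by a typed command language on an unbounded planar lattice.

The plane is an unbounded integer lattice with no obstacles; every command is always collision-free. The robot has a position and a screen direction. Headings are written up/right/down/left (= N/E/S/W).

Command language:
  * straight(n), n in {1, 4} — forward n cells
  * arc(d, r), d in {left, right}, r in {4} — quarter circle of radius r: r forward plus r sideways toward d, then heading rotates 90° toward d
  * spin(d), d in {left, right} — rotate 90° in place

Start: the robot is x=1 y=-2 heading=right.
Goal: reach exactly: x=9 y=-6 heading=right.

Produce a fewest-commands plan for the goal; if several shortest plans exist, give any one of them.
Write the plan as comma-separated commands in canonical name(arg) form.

from: x=1 y=-2 heading=right
[1] after straight(4): x=5 y=-2 heading=right
[2] after spin(right): x=5 y=-2 heading=down
[3] after arc(left, 4): x=9 y=-6 heading=right
no 2-step plan works, so 3 is optimal.

straight(4), spin(right), arc(left, 4)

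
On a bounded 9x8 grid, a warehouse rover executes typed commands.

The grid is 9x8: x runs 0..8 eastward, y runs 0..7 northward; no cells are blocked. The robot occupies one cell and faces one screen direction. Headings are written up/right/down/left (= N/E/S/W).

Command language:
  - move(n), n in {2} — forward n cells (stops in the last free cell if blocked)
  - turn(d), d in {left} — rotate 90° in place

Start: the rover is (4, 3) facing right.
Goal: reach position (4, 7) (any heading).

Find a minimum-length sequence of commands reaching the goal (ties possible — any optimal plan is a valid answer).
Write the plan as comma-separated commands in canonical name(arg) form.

t0: (4, 3) facing right
step 1 (turn(left)): (4, 3) facing up
step 2 (move(2)): (4, 5) facing up
step 3 (move(2)): (4, 7) facing up
no 2-step plan works, so 3 is optimal.

turn(left), move(2), move(2)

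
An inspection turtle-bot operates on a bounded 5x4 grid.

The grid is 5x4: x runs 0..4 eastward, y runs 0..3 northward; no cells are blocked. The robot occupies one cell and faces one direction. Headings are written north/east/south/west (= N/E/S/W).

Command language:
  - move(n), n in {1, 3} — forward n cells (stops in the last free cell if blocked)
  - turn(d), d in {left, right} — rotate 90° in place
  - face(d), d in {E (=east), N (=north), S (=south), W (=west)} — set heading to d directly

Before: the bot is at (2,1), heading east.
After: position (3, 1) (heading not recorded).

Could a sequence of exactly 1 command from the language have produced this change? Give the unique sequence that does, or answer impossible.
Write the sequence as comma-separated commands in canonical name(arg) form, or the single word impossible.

initial: at (2,1), heading east
[1] after move(1): at (3,1), heading east
no other 1-command option fits: unique.

move(1)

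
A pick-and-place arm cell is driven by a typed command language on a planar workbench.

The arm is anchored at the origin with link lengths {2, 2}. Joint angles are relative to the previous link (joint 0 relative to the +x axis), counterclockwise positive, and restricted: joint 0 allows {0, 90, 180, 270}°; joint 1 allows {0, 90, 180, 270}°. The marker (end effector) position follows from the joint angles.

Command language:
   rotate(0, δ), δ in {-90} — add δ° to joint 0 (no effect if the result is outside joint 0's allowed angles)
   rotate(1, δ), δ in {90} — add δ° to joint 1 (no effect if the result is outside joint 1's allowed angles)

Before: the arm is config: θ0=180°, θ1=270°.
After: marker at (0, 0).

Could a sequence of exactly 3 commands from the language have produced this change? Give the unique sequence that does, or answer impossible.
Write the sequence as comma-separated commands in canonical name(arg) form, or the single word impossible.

rotate(1, 90), rotate(1, 90), rotate(1, 90)

start: config: θ0=180°, θ1=270°
[1] after rotate(1, 90): config: θ0=180°, θ1=0°
[2] after rotate(1, 90): config: θ0=180°, θ1=90°
[3] after rotate(1, 90): config: θ0=180°, θ1=180°
uniquely the one of 8 3-step routes that fits.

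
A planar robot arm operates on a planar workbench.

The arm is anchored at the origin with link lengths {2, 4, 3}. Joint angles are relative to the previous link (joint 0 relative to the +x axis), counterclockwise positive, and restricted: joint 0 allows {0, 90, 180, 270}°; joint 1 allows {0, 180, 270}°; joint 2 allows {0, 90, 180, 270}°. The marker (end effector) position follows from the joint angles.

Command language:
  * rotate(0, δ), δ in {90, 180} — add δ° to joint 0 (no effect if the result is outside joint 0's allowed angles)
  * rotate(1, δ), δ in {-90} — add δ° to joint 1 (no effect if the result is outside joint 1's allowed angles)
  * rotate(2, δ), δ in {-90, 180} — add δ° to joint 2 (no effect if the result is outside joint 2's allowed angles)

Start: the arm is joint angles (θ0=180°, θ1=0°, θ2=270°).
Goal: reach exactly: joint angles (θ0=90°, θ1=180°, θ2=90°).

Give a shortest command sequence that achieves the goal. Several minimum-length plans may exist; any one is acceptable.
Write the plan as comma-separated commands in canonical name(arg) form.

begin: joint angles (θ0=180°, θ1=0°, θ2=270°)
[1] after rotate(0, 180): joint angles (θ0=0°, θ1=0°, θ2=270°)
[2] after rotate(1, -90): joint angles (θ0=0°, θ1=270°, θ2=270°)
[3] after rotate(1, -90): joint angles (θ0=0°, θ1=180°, θ2=270°)
[4] after rotate(0, 90): joint angles (θ0=90°, θ1=180°, θ2=270°)
[5] after rotate(2, 180): joint angles (θ0=90°, θ1=180°, θ2=90°)
shorter routes all fall short; 5 is best.

rotate(0, 180), rotate(1, -90), rotate(1, -90), rotate(0, 90), rotate(2, 180)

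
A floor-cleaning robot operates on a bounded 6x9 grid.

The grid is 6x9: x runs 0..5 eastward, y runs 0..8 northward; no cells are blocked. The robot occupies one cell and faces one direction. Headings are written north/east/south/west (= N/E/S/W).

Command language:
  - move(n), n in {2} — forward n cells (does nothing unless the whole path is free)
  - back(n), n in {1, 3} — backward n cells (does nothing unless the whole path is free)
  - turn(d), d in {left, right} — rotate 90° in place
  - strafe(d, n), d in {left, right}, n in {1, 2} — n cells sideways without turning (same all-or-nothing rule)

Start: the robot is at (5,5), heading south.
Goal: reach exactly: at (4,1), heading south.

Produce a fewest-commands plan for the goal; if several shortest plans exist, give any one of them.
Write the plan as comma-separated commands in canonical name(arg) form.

t0: at (5,5), heading south
1. strafe(right, 1) → at (4,5), heading south
2. move(2) → at (4,3), heading south
3. move(2) → at (4,1), heading south
minimal: 3 command(s), checked below 3.

strafe(right, 1), move(2), move(2)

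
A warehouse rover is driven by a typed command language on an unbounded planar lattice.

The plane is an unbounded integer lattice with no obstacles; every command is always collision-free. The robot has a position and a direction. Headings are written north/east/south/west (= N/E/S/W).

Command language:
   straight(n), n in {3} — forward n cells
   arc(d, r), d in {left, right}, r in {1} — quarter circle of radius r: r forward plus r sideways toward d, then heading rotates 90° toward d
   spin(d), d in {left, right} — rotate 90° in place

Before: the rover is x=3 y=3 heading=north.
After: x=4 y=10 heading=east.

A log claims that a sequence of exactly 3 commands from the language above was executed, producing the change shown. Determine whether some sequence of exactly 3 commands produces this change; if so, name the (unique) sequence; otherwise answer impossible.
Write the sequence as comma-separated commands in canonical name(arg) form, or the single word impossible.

key: cell and facing (now E) both changed — the 3 commands mix motion and turning
begin: x=3 y=3 heading=north
1. straight(3) → x=3 y=6 heading=north
2. straight(3) → x=3 y=9 heading=north
3. arc(right, 1) → x=4 y=10 heading=east
no other 3-command option fits: unique.

straight(3), straight(3), arc(right, 1)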